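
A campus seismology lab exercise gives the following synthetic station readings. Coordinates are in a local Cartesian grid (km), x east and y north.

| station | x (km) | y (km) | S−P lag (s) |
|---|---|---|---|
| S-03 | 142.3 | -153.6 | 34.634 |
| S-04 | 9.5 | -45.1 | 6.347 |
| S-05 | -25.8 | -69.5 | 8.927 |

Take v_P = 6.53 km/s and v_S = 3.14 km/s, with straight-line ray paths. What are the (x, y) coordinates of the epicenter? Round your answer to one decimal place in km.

(-16.0, -16.4)

Distance from S−P lag: d = Δt · v_P v_S / (v_P − v_S) = Δt · (6.53·3.14)/(6.53−3.14) ≈ 6.0484·Δt.
So d_S-03 = 209.48, d_S-04 = 38.39, d_S-05 = 53.99 km.
Circle about each station: (x − 142.3)² + (y + 153.6)² = 209.48²; (x − 9.5)² + (y + 45.1)² = 38.39²; (x + 25.8)² + (y + 69.5)² = 53.99².
Subtracting the S-03 equation from the S-04 and S-05 equations removes the quadratic terms:
-265.6 x + 217.0 y = 690.09
-336.2 x + 168.2 y = 2620.59
Solving the 2×2 system: x ≈ -16.0, y ≈ -16.4 km.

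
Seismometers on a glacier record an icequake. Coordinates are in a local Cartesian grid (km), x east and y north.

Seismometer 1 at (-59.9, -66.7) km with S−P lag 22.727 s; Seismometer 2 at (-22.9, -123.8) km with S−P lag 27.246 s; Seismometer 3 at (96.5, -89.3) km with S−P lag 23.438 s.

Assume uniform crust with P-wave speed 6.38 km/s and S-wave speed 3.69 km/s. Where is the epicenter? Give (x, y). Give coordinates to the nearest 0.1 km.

37.0 km east, 107.0 km north

Distance from S−P lag: d = Δt · v_P v_S / (v_P − v_S) = Δt · (6.38·3.69)/(6.38−3.69) ≈ 8.7517·Δt.
So d_Seismometer 1 = 198.90, d_Seismometer 2 = 238.45, d_Seismometer 3 = 205.12 km.
Circle about each station: (x + 59.9)² + (y + 66.7)² = 198.90²; (x + 22.9)² + (y + 123.8)² = 238.45²; (x − 96.5)² + (y + 89.3)² = 205.12².
Subtracting the Seismometer 1 equation from the Seismometer 2 and Seismometer 3 equations removes the quadratic terms:
74.0 x − 114.2 y = -9483.24
312.8 x − 45.2 y = 6736.84
Solving the 2×2 system: x ≈ 37.0, y ≈ 107.0 km.
Check against Seismometer 1 (with the unrounded x, y): √((x + 59.9)²+(y + 66.7)²) = 198.92 ≈ 198.90 km. ✓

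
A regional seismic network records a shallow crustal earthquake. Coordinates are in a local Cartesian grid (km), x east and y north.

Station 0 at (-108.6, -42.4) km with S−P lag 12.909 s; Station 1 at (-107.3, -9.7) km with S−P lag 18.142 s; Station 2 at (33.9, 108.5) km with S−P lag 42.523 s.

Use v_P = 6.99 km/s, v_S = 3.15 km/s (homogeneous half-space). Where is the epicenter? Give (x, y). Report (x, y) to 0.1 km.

x ≈ -76.3 km, y ≈ -109.0 km

Distance from S−P lag: d = Δt · v_P v_S / (v_P − v_S) = Δt · (6.99·3.15)/(6.99−3.15) ≈ 5.7340·Δt.
So d_Station 0 = 74.02, d_Station 1 = 104.03, d_Station 2 = 243.83 km.
Circle about each station: (x + 108.6)² + (y + 42.4)² = 74.02²; (x + 107.3)² + (y + 9.7)² = 104.03²; (x − 33.9)² + (y − 108.5)² = 243.83².
Subtracting the Station 0 equation from the Station 1 and Station 2 equations removes the quadratic terms:
2.6 x + 65.4 y = -7327.62
285.0 x + 301.8 y = -54644.37
Solving the 2×2 system: x ≈ -76.3, y ≈ -109.0 km.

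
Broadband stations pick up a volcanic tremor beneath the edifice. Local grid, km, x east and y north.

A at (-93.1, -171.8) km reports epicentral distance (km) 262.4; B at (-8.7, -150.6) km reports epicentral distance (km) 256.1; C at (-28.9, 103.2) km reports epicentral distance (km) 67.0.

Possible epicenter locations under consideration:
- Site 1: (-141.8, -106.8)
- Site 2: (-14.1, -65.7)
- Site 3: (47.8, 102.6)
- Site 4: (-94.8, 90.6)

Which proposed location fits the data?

Site 4

For each candidate, compare |candidate − station| to the reported distance:
Site 1: residuals A 181.2, B 116.0, C 171.4 → max 181.2 km
Site 2: residuals A 130.1, B 171.0, C 102.5 → max 171.0 km
Site 3: residuals A 46.1, B 3.3, C 9.7 → max 46.1 km
Site 4: residuals A 0.0, B 0.0, C 0.1 → max 0.1 km
Only Site 4 has all residuals ≈ 0.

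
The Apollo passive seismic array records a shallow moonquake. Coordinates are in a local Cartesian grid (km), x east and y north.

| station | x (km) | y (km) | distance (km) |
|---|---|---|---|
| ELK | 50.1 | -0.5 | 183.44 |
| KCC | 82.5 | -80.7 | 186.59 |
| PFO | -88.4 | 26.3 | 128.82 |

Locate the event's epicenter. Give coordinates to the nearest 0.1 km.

(-102.9, -101.7)

Circle about each station: (x − 50.1)² + (y + 0.5)² = 183.44²; (x − 82.5)² + (y + 80.7)² = 186.59²; (x + 88.4)² + (y − 26.3)² = 128.82².
Subtracting pairs of circle equations eliminates x²+y² and gives linear equations (the radical axes):
64.8 x − 160.4 y = 9642.89
-277.0 x + 53.6 y = 23051.63
Solving the 2×2 system: x ≈ -102.9, y ≈ -101.7 km.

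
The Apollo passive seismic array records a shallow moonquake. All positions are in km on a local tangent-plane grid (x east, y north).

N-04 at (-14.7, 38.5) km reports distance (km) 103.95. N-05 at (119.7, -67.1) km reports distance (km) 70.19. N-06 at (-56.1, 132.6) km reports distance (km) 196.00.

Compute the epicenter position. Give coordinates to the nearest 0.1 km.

Circle about each station: (x + 14.7)² + (y − 38.5)² = 103.95²; (x − 119.7)² + (y + 67.1)² = 70.19²; (x + 56.1)² + (y − 132.6)² = 196.00².
Subtracting the N-04 equation from the N-05 and N-06 equations removes the quadratic terms:
268.8 x − 211.2 y = 23011.13
-82.8 x + 188.2 y = -8578.77
Solving the 2×2 system: x ≈ 76.1, y ≈ -12.1 km.
Check against N-04 (with the unrounded x, y): √((x + 14.7)²+(y − 38.5)²) = 103.95 ≈ 103.95 km. ✓

(76.1, -12.1)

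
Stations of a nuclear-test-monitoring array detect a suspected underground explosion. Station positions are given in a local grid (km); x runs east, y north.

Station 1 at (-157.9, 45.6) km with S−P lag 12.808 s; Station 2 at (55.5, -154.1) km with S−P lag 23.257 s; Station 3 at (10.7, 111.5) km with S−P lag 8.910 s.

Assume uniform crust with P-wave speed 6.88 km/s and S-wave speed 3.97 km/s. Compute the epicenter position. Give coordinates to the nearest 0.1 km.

x ≈ -37.7 km, y ≈ 43.3 km

Distance from S−P lag: d = Δt · v_P v_S / (v_P − v_S) = Δt · (6.88·3.97)/(6.88−3.97) ≈ 9.3861·Δt.
So d_Station 1 = 120.22, d_Station 2 = 218.29, d_Station 3 = 83.63 km.
Circle about each station: (x + 157.9)² + (y − 45.6)² = 120.22²; (x − 55.5)² + (y + 154.1)² = 218.29²; (x − 10.7)² + (y − 111.5)² = 83.63².
Subtracting the Station 1 equation from the Station 2 and Station 3 equations removes the quadratic terms:
426.8 x − 399.4 y = -33382.39
337.2 x + 131.8 y = -7006.16
Solving the 2×2 system: x ≈ -37.7, y ≈ 43.3 km.
Check against Station 1 (with the unrounded x, y): √((x + 157.9)²+(y − 45.6)²) = 120.22 ≈ 120.22 km. ✓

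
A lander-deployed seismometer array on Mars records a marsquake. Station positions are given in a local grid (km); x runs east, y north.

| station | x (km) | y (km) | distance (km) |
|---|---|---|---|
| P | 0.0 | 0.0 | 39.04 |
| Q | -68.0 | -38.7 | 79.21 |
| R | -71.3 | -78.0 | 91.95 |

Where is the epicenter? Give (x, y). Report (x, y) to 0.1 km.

Circle about each station: x² + y² = 39.04²; (x + 68.0)² + (y + 38.7)² = 79.21²; (x + 71.3)² + (y + 78.0)² = 91.95².
Subtracting pairs of circle equations eliminates x²+y² and gives linear equations (the radical axes):
-136.0 x − 77.4 y = 1371.59
-142.6 x − 156.0 y = 4237.01
Solving the 2×2 system: x ≈ 11.2, y ≈ -37.4 km.

(11.2, -37.4)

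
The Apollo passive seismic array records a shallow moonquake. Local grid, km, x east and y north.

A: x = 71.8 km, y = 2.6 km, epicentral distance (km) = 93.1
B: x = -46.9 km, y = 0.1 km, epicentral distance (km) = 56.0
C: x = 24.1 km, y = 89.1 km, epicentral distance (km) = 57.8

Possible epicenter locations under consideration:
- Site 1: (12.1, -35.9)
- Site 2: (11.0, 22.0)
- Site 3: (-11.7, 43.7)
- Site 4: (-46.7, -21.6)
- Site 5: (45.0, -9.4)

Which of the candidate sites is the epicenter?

Site 3

For each candidate, compare |candidate − station| to the reported distance:
Site 1: residuals A 22.1, B 13.1, C 67.8 → max 67.8 km
Site 2: residuals A 29.3, B 5.9, C 10.6 → max 29.3 km
Site 3: residuals A 0.0, B 0.0, C 0.0 → max 0.0 km
Site 4: residuals A 27.8, B 34.3, C 73.6 → max 73.6 km
Site 5: residuals A 63.7, B 36.4, C 42.9 → max 63.7 km
Only Site 3 has all residuals ≈ 0.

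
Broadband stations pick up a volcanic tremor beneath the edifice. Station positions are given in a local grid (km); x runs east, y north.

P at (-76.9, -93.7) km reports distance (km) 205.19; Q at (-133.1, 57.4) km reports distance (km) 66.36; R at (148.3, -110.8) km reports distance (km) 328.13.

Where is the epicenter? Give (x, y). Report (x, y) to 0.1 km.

-93.7 km east, 110.8 km north

Circle about each station: (x + 76.9)² + (y + 93.7)² = 205.19²; (x + 133.1)² + (y − 57.4)² = 66.36²; (x − 148.3)² + (y + 110.8)² = 328.13².
Subtracting the P equation from the Q and R equations removes the quadratic terms:
-112.4 x + 302.2 y = 44016.36
450.4 x − 34.2 y = -45990.13
Solving the 2×2 system: x ≈ -93.7, y ≈ 110.8 km.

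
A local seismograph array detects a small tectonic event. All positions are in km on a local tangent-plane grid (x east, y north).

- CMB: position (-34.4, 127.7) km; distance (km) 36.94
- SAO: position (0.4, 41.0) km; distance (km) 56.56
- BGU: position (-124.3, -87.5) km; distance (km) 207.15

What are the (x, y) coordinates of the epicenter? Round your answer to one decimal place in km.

-22.3 km east, 92.8 km north

Circle about each station: (x + 34.4)² + (y − 127.7)² = 36.94²; (x − 0.4)² + (y − 41.0)² = 56.56²; (x + 124.3)² + (y + 87.5)² = 207.15².
Subtracting the CMB equation from the SAO and BGU equations removes the quadratic terms:
69.6 x − 173.4 y = -17643.96
-179.8 x − 430.4 y = -35930.47
Solving the 2×2 system: x ≈ -22.3, y ≈ 92.8 km.
Check against CMB (with the unrounded x, y): √((x + 34.4)²+(y − 127.7)²) = 36.94 ≈ 36.94 km. ✓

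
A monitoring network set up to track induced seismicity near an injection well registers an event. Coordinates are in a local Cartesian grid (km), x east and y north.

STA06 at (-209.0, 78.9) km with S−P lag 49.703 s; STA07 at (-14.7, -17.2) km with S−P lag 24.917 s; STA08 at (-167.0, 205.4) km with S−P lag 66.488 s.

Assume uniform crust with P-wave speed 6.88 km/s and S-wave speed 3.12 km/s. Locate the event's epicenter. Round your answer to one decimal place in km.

-48.8 km east, -155.3 km north

Distance from S−P lag: d = Δt · v_P v_S / (v_P − v_S) = Δt · (6.88·3.12)/(6.88−3.12) ≈ 5.7089·Δt.
So d_STA06 = 283.75, d_STA07 = 142.25, d_STA08 = 379.58 km.
Circle about each station: (x + 209.0)² + (y − 78.9)² = 283.75²; (x + 14.7)² + (y + 17.2)² = 142.25²; (x + 167.0)² + (y − 205.4)² = 379.58².
Subtracting the STA06 equation from the STA07 and STA08 equations removes the quadratic terms:
388.6 x − 192.2 y = 10884.72
84.0 x + 253.0 y = -43394.96
Solving the 2×2 system: x ≈ -48.8, y ≈ -155.3 km.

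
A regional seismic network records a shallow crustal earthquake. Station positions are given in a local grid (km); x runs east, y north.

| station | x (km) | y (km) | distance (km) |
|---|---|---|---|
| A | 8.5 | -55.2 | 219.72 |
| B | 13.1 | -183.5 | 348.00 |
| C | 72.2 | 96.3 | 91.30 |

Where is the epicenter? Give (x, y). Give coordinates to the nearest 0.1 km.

Circle about each station: (x − 8.5)² + (y + 55.2)² = 219.72²; (x − 13.1)² + (y + 183.5)² = 348.00²; (x − 72.2)² + (y − 96.3)² = 91.30².
Subtracting pairs of circle equations eliminates x²+y² and gives linear equations (the radical axes):
9.2 x − 256.6 y = -42102.55
127.4 x + 303.0 y = 51308.43
Solving the 2×2 system: x ≈ 11.5, y ≈ 164.5 km.

x ≈ 11.5 km, y ≈ 164.5 km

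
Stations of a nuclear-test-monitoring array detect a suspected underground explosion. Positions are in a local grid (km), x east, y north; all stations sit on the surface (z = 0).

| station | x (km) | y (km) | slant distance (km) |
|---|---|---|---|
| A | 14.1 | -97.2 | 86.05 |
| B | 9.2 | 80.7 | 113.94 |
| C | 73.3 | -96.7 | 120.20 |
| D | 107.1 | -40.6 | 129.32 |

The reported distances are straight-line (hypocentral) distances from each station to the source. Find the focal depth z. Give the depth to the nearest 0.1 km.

depth ≈ 34.9 km

Each station gives a sphere (x−x_i)² + (y−y_i)² + z² = d_i² (stations at z=0).
Subtracting the A sphere from B and C: z² cancels, leaving linear equations in x and y:
-9.8 x + 355.8 y = -8627.24
118.4 x + 1.0 y = -1966.31
Solving: x ≈ -16.399, y ≈ -24.699 km (keep extra digits for the depth step; rounded: -16.4, -24.7).
Then from the A sphere: z² = 86.05² − (x − 14.1)² − (y + 97.2)² with x = -16.399, y = -24.699, so z ≈ 34.900 ≈ 34.9 km.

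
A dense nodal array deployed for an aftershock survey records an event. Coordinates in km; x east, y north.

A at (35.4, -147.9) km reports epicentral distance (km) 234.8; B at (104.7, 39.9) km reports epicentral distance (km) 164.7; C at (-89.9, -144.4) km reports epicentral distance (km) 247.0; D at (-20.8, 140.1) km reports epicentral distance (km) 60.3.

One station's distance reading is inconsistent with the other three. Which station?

Solve using three stations at a time. Using A, C, D (subtract circle equations pairwise → linear system) gives (x, y) ≈ (2.7, 84.6).
Distances from that point to each station vs reported:
  A: calculated 234.8 vs reported 234.8 → residual 0.0 km
  B: calculated 111.4 vs reported 164.7 → residual 53.3 km
  C: calculated 247.0 vs reported 247.0 → residual 0.0 km
  D: calculated 60.3 vs reported 60.3 → residual 0.0 km
A, C, D are mutually consistent (residuals ≈ 0); B is off by 53.3 km.

B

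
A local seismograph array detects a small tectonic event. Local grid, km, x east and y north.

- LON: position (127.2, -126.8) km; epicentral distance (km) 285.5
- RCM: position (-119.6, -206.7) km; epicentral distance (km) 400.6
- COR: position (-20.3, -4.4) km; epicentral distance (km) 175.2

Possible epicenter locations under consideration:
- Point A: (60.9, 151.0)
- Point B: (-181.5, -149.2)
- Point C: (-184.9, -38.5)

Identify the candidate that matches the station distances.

For each candidate, compare |candidate − station| to the reported distance:
Point A: residuals LON 0.1, RCM 0.1, COR 0.1 → max 0.1 km
Point B: residuals LON 24.0, RCM 316.1, COR 41.5 → max 316.1 km
Point C: residuals LON 38.9, RCM 220.2, COR 7.1 → max 220.2 km
Only Point A has all residuals ≈ 0.

Point A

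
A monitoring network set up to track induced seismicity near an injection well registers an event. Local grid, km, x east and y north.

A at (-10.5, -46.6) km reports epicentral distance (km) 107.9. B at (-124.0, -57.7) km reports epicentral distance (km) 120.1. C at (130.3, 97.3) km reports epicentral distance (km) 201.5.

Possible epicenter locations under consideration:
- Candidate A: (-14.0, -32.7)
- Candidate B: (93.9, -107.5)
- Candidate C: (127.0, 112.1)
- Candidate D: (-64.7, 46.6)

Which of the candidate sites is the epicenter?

For each candidate, compare |candidate − station| to the reported distance:
Candidate A: residuals A 93.6, B 7.3, C 7.3 → max 93.6 km
Candidate B: residuals A 13.0, B 103.4, C 6.5 → max 103.4 km
Candidate C: residuals A 102.1, B 182.9, C 186.3 → max 186.3 km
Candidate D: residuals A 0.1, B 0.1, C 0.0 → max 0.1 km
Only Candidate D has all residuals ≈ 0.

Candidate D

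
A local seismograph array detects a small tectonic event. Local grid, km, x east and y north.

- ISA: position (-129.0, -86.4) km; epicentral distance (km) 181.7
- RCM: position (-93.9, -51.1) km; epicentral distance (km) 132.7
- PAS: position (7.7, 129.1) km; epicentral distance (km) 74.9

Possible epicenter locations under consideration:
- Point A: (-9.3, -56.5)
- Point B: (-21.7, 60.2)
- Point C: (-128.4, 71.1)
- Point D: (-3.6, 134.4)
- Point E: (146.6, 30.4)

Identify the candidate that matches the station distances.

For each candidate, compare |candidate − station| to the reported distance:
Point A: residuals ISA 58.3, RCM 47.9, PAS 111.5 → max 111.5 km
Point B: residuals ISA 0.0, RCM 0.0, PAS 0.0 → max 0.0 km
Point C: residuals ISA 24.2, RCM 5.7, PAS 73.0 → max 73.0 km
Point D: residuals ISA 72.2, RCM 73.6, PAS 62.4 → max 73.6 km
Point E: residuals ISA 117.6, RCM 121.2, PAS 95.5 → max 121.2 km
Only Point B has all residuals ≈ 0.

Point B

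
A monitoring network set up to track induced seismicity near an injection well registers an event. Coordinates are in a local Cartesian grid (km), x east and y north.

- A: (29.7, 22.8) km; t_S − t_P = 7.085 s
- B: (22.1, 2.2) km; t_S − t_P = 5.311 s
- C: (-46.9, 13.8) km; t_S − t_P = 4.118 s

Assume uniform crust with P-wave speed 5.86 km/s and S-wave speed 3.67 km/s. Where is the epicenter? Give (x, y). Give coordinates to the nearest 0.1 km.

(-25.0, -20.2)

Distance from S−P lag: d = Δt · v_P v_S / (v_P − v_S) = Δt · (5.86·3.67)/(5.86−3.67) ≈ 9.8202·Δt.
So d_A = 69.58, d_B = 52.15, d_C = 40.44 km.
Circle about each station: (x − 29.7)² + (y − 22.8)² = 69.58²; (x − 22.1)² + (y − 2.2)² = 52.15²; (x + 46.9)² + (y − 13.8)² = 40.44².
Subtracting the A equation from the B and C equations removes the quadratic terms:
-15.2 x − 41.2 y = 1213.07
-153.2 x − 18.0 y = 4194.10
Solving the 2×2 system: x ≈ -25.0, y ≈ -20.2 km.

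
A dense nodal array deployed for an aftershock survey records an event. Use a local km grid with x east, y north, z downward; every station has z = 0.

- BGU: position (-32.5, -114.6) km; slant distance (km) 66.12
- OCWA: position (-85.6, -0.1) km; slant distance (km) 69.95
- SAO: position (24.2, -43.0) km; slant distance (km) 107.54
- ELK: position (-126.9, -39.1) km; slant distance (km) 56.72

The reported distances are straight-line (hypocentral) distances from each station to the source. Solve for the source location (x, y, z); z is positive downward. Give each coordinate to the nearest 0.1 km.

x ≈ -79.7 km, y ≈ -69.2 km, depth ≈ 9.1 km

Each station gives a sphere (x−x_i)² + (y−y_i)² + z² = d_i² (stations at z=0).
Subtracting the BGU sphere from OCWA and SAO: z² cancels, leaving linear equations in x and y:
-106.2 x + 229.0 y = -7383.19
113.4 x + 143.2 y = -18947.77
Solving: x ≈ -79.700, y ≈ -69.202 km (keep extra digits for the depth step; rounded: -79.7, -69.2).
Then from the BGU sphere: z² = 66.12² − (x + 32.5)² − (y + 114.6)² with x = -79.700, y = -69.202, so z ≈ 9.112 ≈ 9.1 km.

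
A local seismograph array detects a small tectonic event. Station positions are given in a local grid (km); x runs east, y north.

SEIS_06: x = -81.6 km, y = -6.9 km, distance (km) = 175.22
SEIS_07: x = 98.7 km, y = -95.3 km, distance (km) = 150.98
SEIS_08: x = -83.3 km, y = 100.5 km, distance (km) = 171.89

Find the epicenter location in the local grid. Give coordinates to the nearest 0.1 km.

(82.4, 54.8)

Circle about each station: (x + 81.6)² + (y + 6.9)² = 175.22²; (x − 98.7)² + (y + 95.3)² = 150.98²; (x + 83.3)² + (y − 100.5)² = 171.89².
Subtracting pairs of circle equations eliminates x²+y² and gives linear equations (the radical axes):
360.6 x − 176.8 y = 20024.70
-3.4 x + 214.8 y = 11488.85
Solving the 2×2 system: x ≈ 82.4, y ≈ 54.8 km.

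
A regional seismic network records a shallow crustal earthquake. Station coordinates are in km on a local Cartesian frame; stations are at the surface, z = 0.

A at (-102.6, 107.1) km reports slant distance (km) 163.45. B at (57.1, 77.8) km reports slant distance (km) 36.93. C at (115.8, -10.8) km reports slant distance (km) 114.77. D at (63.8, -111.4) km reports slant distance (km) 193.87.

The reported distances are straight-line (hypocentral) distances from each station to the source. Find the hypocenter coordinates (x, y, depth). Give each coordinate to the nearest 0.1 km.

Each station gives a sphere (x−x_i)² + (y−y_i)² + z² = d_i² (stations at z=0).
Subtracting the A sphere from B and C: z² cancels, leaving linear equations in x and y:
319.4 x − 58.6 y = 12668.16
436.8 x − 235.8 y = 5072.86
Solving: x ≈ 54.103, y ≈ 78.707 km (keep extra digits for the depth step; rounded: 54.1, 78.7).
Then from the A sphere: z² = 163.45² − (x + 102.6)² − (y − 107.1)² with x = 54.103, y = 78.707, so z ≈ 36.796 ≈ 36.8 km.

(54.1, 78.7, 36.8)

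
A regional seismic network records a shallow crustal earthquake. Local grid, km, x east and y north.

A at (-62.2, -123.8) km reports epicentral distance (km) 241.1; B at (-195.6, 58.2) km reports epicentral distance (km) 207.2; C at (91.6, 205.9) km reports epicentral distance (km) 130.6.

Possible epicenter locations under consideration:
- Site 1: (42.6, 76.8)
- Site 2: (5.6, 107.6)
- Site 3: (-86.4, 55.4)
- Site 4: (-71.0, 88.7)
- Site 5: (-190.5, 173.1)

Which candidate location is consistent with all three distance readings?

Site 2

For each candidate, compare |candidate − station| to the reported distance:
Site 1: residuals A 14.8, B 31.7, C 7.5 → max 31.7 km
Site 2: residuals A 0.0, B 0.0, C 0.0 → max 0.0 km
Site 3: residuals A 60.3, B 98.0, C 102.5 → max 102.5 km
Site 4: residuals A 28.4, B 78.9, C 69.8 → max 78.9 km
Site 5: residuals A 82.3, B 92.2, C 153.4 → max 153.4 km
Only Site 2 has all residuals ≈ 0.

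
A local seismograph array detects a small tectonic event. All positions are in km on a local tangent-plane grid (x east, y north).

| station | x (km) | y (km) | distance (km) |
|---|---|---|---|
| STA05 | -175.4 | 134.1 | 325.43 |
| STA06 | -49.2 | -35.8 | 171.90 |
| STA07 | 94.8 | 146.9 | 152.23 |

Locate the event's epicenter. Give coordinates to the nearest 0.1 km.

Circle about each station: (x + 175.4)² + (y − 134.1)² = 325.43²; (x + 49.2)² + (y + 35.8)² = 171.90²; (x − 94.8)² + (y − 146.9)² = 152.23².
Subtracting the STA05 equation from the STA06 and STA07 equations removes the quadratic terms:
252.4 x − 339.8 y = 31309.38
540.4 x + 25.6 y = 64549.39
Solving the 2×2 system: x ≈ 119.6, y ≈ -3.3 km.
Check against STA05 (with the unrounded x, y): √((x + 175.4)²+(y − 134.1)²) = 325.43 ≈ 325.43 km. ✓

(119.6, -3.3)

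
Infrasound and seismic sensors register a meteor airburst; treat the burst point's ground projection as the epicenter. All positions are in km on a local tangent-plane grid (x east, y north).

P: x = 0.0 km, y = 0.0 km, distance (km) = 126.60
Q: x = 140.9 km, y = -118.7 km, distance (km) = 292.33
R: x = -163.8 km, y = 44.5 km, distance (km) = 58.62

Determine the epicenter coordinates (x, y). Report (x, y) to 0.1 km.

Circle about each station: x² + y² = 126.60²; (x − 140.9)² + (y + 118.7)² = 292.33²; (x + 163.8)² + (y − 44.5)² = 58.62².
Subtracting pairs of circle equations eliminates x²+y² and gives linear equations (the radical axes):
281.8 x − 237.4 y = -35486.77
-327.6 x + 89.0 y = 41401.95
Solving the 2×2 system: x ≈ -126.6, y ≈ -0.8 km.
Check against P (with the unrounded x, y): √(x²+y²) = 126.60 ≈ 126.60 km. ✓

-126.6 km east, -0.8 km north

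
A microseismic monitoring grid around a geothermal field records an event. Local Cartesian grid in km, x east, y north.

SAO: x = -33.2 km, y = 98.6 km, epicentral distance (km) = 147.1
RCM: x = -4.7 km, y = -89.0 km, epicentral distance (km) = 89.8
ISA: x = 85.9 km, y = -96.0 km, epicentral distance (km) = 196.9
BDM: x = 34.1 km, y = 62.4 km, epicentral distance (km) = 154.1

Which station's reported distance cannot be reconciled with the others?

Solve using three stations at a time. Using SAO, RCM, BDM (subtract circle equations pairwise → linear system) gives (x, y) ≈ (-80.4, -40.7).
Distances from that point to each station vs reported:
  SAO: calculated 147.1 vs reported 147.1 → residual 0.0 km
  RCM: calculated 89.8 vs reported 89.8 → residual 0.0 km
  ISA: calculated 175.3 vs reported 196.9 → residual 21.6 km
  BDM: calculated 154.1 vs reported 154.1 → residual 0.0 km
SAO, RCM, BDM are mutually consistent (residuals ≈ 0); ISA is off by 21.6 km.

ISA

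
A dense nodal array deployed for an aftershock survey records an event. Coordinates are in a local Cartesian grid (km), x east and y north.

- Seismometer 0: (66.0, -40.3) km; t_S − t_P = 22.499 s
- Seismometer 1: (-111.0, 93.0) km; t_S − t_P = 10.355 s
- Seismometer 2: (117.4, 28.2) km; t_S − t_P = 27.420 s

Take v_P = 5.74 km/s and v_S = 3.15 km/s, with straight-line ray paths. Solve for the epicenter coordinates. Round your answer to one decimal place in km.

x ≈ -74.0 km, y ≈ 30.9 km

Distance from S−P lag: d = Δt · v_P v_S / (v_P − v_S) = Δt · (5.74·3.15)/(5.74−3.15) ≈ 6.9811·Δt.
So d_Seismometer 0 = 157.07, d_Seismometer 1 = 72.29, d_Seismometer 2 = 191.42 km.
Circle about each station: (x − 66.0)² + (y + 40.3)² = 157.07²; (x + 111.0)² + (y − 93.0)² = 72.29²; (x − 117.4)² + (y − 28.2)² = 191.42².
Subtracting pairs of circle equations eliminates x²+y² and gives linear equations (the radical axes):
-354.0 x + 266.6 y = 34435.05
102.8 x + 137.0 y = -3372.72
Solving the 2×2 system: x ≈ -74.0, y ≈ 30.9 km.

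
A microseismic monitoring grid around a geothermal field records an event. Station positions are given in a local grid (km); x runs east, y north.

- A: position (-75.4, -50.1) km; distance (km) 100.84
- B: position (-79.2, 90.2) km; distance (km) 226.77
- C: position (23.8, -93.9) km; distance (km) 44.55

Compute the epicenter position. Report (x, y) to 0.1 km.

(-8.0, -125.1)

Circle about each station: (x + 75.4)² + (y + 50.1)² = 100.84²; (x + 79.2)² + (y − 90.2)² = 226.77²; (x − 23.8)² + (y + 93.9)² = 44.55².
Subtracting pairs of circle equations eliminates x²+y² and gives linear equations (the radical axes):
-7.6 x + 280.6 y = -35042.42
198.4 x − 87.6 y = 9372.48
Solving the 2×2 system: x ≈ -8.0, y ≈ -125.1 km.
Check against A (with the unrounded x, y): √((x + 75.4)²+(y + 50.1)²) = 100.84 ≈ 100.84 km. ✓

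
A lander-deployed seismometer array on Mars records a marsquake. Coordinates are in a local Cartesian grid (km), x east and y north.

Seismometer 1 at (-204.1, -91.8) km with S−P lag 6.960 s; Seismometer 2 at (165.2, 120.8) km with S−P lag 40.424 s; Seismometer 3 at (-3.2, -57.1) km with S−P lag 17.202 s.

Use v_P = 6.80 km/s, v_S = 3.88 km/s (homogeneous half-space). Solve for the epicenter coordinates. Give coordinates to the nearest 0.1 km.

-158.4 km east, -48.6 km north

Distance from S−P lag: d = Δt · v_P v_S / (v_P − v_S) = Δt · (6.80·3.88)/(6.80−3.88) ≈ 9.0356·Δt.
So d_Seismometer 1 = 62.89, d_Seismometer 2 = 365.26, d_Seismometer 3 = 155.43 km.
Circle about each station: (x + 204.1)² + (y + 91.8)² = 62.89²; (x − 165.2)² + (y − 120.8)² = 365.26²; (x + 3.2)² + (y + 57.1)² = 155.43².
Subtracting the Seismometer 1 equation from the Seismometer 2 and Seismometer 3 equations removes the quadratic terms:
738.6 x + 425.2 y = -137660.09
401.8 x + 69.4 y = -67016.73
Solving the 2×2 system: x ≈ -158.4, y ≈ -48.6 km.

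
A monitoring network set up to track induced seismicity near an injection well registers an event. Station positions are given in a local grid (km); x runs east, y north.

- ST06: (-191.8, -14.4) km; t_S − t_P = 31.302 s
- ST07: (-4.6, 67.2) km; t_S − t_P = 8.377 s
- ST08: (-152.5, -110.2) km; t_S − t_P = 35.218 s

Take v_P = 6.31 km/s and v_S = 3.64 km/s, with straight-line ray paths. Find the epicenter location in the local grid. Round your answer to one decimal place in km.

Distance from S−P lag: d = Δt · v_P v_S / (v_P − v_S) = Δt · (6.31·3.64)/(6.31−3.64) ≈ 8.6024·Δt.
So d_ST06 = 269.27, d_ST07 = 72.06, d_ST08 = 302.96 km.
Circle about each station: (x + 191.8)² + (y + 14.4)² = 269.27²; (x + 4.6)² + (y − 67.2)² = 72.06²; (x + 152.5)² + (y + 110.2)² = 302.96².
Subtracting pairs of circle equations eliminates x²+y² and gives linear equations (the radical axes):
374.4 x + 163.2 y = 34856.09
78.6 x − 191.6 y = -20872.74
Solving the 2×2 system: x ≈ 38.7, y ≈ 124.8 km.

x ≈ 38.7 km, y ≈ 124.8 km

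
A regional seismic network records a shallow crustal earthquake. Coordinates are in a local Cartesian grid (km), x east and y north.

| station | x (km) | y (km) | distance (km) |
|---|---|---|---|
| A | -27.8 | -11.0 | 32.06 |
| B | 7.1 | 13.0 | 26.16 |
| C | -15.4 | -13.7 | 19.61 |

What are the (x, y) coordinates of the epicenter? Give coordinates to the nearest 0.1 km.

x ≈ 4.2 km, y ≈ -13.0 km

Circle about each station: (x + 27.8)² + (y + 11.0)² = 32.06²; (x − 7.1)² + (y − 13.0)² = 26.16²; (x + 15.4)² + (y + 13.7)² = 19.61².
Subtracting pairs of circle equations eliminates x²+y² and gives linear equations (the radical axes):
69.8 x + 48.0 y = -330.93
24.8 x − 5.4 y = 174.30
Solving the 2×2 system: x ≈ 4.2, y ≈ -13.0 km.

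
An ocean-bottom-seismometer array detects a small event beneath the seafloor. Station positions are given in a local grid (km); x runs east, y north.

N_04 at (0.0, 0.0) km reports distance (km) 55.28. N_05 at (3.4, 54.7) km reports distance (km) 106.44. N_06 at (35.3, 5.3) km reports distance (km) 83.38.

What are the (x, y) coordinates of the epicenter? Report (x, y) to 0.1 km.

Circle about each station: x² + y² = 55.28²; (x − 3.4)² + (y − 54.7)² = 106.44²; (x − 35.3)² + (y − 5.3)² = 83.38².
Subtracting the N_04 equation from the N_05 and N_06 equations removes the quadratic terms:
6.8 x + 109.4 y = -5269.95
70.6 x + 10.6 y = -2622.17
Solving the 2×2 system: x ≈ -30.2, y ≈ -46.3 km.

-30.2 km east, -46.3 km north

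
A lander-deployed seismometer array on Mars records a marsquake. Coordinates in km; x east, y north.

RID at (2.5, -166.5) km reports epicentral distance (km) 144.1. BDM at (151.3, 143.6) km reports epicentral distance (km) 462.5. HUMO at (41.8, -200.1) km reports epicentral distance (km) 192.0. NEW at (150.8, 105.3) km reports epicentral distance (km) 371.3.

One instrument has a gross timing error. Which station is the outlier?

BDM

Solve using three stations at a time. Using RID, HUMO, NEW (subtract circle equations pairwise → linear system) gives (x, y) ≈ (-136.7, -129.6).
Distances from that point to each station vs reported:
  RID: calculated 144.1 vs reported 144.1 → residual 0.0 km
  BDM: calculated 397.0 vs reported 462.5 → residual 65.5 km
  HUMO: calculated 192.0 vs reported 192.0 → residual 0.0 km
  NEW: calculated 371.3 vs reported 371.3 → residual 0.0 km
RID, HUMO, NEW are mutually consistent (residuals ≈ 0); BDM is off by 65.5 km.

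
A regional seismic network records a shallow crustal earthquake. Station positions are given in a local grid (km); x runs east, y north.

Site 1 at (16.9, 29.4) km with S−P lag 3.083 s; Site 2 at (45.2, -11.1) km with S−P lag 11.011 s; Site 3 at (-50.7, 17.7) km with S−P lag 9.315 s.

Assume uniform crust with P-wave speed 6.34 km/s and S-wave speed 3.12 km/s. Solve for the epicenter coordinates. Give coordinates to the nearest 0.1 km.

Distance from S−P lag: d = Δt · v_P v_S / (v_P − v_S) = Δt · (6.34·3.12)/(6.34−3.12) ≈ 6.1431·Δt.
So d_Site 1 = 18.94, d_Site 2 = 67.64, d_Site 3 = 57.22 km.
Circle about each station: (x − 16.9)² + (y − 29.4)² = 18.94²; (x − 45.2)² + (y + 11.1)² = 67.64²; (x + 50.7)² + (y − 17.7)² = 57.22².
Subtracting pairs of circle equations eliminates x²+y² and gives linear equations (the radical axes):
56.6 x − 81.0 y = -3200.17
-135.2 x − 23.4 y = -1181.59
Solving the 2×2 system: x ≈ 1.7, y ≈ 40.7 km.
Check against Site 1 (with the unrounded x, y): √((x − 16.9)²+(y − 29.4)²) = 18.94 ≈ 18.94 km. ✓

1.7 km east, 40.7 km north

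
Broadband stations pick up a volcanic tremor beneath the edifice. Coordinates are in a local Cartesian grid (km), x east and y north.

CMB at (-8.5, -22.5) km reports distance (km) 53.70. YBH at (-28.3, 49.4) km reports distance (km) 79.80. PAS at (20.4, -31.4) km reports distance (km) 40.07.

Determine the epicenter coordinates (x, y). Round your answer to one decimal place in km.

Circle about each station: (x + 8.5)² + (y + 22.5)² = 53.70²; (x + 28.3)² + (y − 49.4)² = 79.80²; (x − 20.4)² + (y + 31.4)² = 40.07².
Subtracting pairs of circle equations eliminates x²+y² and gives linear equations (the radical axes):
-39.6 x + 143.8 y = -821.60
57.8 x − 17.8 y = 2101.71
Solving the 2×2 system: x ≈ 37.8, y ≈ 4.7 km.
Check against CMB (with the unrounded x, y): √((x + 8.5)²+(y + 22.5)²) = 53.71 ≈ 53.70 km. ✓

37.8 km east, 4.7 km north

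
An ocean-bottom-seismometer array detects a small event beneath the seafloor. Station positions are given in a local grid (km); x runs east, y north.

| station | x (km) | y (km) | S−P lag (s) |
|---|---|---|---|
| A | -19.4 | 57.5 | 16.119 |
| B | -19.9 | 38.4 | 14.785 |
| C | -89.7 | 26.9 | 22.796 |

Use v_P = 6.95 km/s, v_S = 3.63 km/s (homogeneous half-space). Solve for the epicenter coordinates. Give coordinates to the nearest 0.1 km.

Distance from S−P lag: d = Δt · v_P v_S / (v_P − v_S) = Δt · (6.95·3.63)/(6.95−3.63) ≈ 7.5989·Δt.
So d_A = 122.49, d_B = 112.35, d_C = 173.23 km.
Circle about each station: (x + 19.4)² + (y − 57.5)² = 122.49²; (x + 19.9)² + (y − 38.4)² = 112.35²; (x + 89.7)² + (y − 26.9)² = 173.23².
Subtracting pairs of circle equations eliminates x²+y² and gives linear equations (the radical axes):
-1.0 x − 38.2 y = 569.24
-140.6 x − 61.2 y = -9917.74
Solving the 2×2 system: x ≈ 77.9, y ≈ -16.9 km.

x ≈ 77.9 km, y ≈ -16.9 km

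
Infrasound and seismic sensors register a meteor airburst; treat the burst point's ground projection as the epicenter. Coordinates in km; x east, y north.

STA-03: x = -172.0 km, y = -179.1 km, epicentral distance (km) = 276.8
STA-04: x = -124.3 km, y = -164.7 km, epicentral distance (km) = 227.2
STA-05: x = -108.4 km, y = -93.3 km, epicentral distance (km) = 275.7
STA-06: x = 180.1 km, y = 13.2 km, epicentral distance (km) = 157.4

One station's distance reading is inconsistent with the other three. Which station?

STA-05

Solve using three stations at a time. Using STA-03, STA-04, STA-06 (subtract circle equations pairwise → linear system) gives (x, y) ≈ (98.6, -121.3).
Distances from that point to each station vs reported:
  STA-03: calculated 276.7 vs reported 276.8 → residual 0.1 km
  STA-04: calculated 227.1 vs reported 227.2 → residual 0.1 km
  STA-05: calculated 208.9 vs reported 275.7 → residual 66.8 km
  STA-06: calculated 157.3 vs reported 157.4 → residual 0.1 km
STA-03, STA-04, STA-06 are mutually consistent (residuals ≈ 0); STA-05 is off by 66.8 km.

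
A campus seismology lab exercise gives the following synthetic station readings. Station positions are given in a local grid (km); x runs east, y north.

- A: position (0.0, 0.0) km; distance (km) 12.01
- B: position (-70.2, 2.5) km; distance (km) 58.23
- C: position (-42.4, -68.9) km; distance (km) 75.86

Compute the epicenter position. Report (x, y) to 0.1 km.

Circle about each station: x² + y² = 12.01²; (x + 70.2)² + (y − 2.5)² = 58.23²; (x + 42.4)² + (y + 68.9)² = 75.86².
Subtracting the A equation from the B and C equations removes the quadratic terms:
-140.4 x + 5.0 y = 1687.80
-84.8 x − 137.8 y = 934.47
Solving the 2×2 system: x ≈ -12.0, y ≈ 0.6 km.
Check against A (with the unrounded x, y): √(x²+y²) = 12.02 ≈ 12.01 km. ✓

x ≈ -12.0 km, y ≈ 0.6 km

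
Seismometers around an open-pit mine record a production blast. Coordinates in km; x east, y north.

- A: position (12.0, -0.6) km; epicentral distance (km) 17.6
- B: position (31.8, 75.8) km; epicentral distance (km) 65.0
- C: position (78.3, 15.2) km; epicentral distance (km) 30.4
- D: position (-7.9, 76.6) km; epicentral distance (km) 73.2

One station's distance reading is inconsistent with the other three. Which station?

C

Solve using three stations at a time. Using A, B, D (subtract circle equations pairwise → linear system) gives (x, y) ≈ (24.9, 11.2).
Distances from that point to each station vs reported:
  A: calculated 17.5 vs reported 17.6 → residual 0.1 km
  B: calculated 65.0 vs reported 65.0 → residual 0.0 km
  C: calculated 53.5 vs reported 30.4 → residual 23.1 km
  D: calculated 73.2 vs reported 73.2 → residual 0.0 km
A, B, D are mutually consistent (residuals ≈ 0); C is off by 23.1 km.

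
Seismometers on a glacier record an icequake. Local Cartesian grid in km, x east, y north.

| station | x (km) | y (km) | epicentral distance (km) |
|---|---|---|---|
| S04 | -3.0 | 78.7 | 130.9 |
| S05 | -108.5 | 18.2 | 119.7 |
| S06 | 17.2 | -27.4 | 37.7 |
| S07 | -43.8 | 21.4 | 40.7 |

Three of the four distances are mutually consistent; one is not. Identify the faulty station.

S07

Solve using three stations at a time. Using S04, S05, S06 (subtract circle equations pairwise → linear system) gives (x, y) ≈ (-11.5, -51.9).
Distances from that point to each station vs reported:
  S04: calculated 130.9 vs reported 130.9 → residual 0.0 km
  S05: calculated 119.7 vs reported 119.7 → residual 0.0 km
  S06: calculated 37.7 vs reported 37.7 → residual 0.0 km
  S07: calculated 80.1 vs reported 40.7 → residual 39.4 km
S04, S05, S06 are mutually consistent (residuals ≈ 0); S07 is off by 39.4 km.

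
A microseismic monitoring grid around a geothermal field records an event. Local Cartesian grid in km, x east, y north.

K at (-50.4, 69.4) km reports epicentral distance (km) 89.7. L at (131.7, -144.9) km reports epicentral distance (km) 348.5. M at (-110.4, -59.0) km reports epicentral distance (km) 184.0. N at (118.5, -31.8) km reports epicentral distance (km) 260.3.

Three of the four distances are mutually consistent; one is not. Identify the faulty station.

Solve using three stations at a time. Using L, M, N (subtract circle equations pairwise → linear system) gives (x, y) ≈ (-90.1, 123.9).
Distances from that point to each station vs reported:
  K: calculated 67.5 vs reported 89.7 → residual 22.2 km
  L: calculated 348.5 vs reported 348.5 → residual 0.0 km
  M: calculated 184.0 vs reported 184.0 → residual 0.0 km
  N: calculated 260.3 vs reported 260.3 → residual 0.0 km
L, M, N are mutually consistent (residuals ≈ 0); K is off by 22.2 km.

K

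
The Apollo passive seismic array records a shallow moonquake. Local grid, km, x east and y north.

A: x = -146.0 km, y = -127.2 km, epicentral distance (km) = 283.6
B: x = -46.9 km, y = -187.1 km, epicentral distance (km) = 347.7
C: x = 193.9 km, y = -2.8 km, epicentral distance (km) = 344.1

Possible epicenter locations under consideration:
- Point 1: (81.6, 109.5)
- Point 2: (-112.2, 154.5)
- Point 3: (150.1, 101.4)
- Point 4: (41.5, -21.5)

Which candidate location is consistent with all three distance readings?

For each candidate, compare |candidate − station| to the reported distance:
Point 1: residuals A 44.8, B 24.5, C 185.3 → max 185.3 km
Point 2: residuals A 0.1, B 0.1, C 0.1 → max 0.1 km
Point 3: residuals A 90.5, B 1.6, C 231.1 → max 231.1 km
Point 4: residuals A 68.4, B 160.0, C 190.6 → max 190.6 km
Only Point 2 has all residuals ≈ 0.

Point 2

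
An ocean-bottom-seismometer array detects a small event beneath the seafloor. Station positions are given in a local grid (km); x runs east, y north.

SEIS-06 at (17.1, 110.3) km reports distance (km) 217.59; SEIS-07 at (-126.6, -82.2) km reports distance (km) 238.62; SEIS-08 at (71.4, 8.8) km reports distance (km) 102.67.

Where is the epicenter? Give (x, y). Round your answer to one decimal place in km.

112.0 km east, -85.5 km north

Circle about each station: (x − 17.1)² + (y − 110.3)² = 217.59²; (x + 126.6)² + (y + 82.2)² = 238.62²; (x − 71.4)² + (y − 8.8)² = 102.67².
Subtracting the SEIS-06 equation from the SEIS-07 and SEIS-08 equations removes the quadratic terms:
-287.4 x − 385.0 y = 731.80
108.6 x − 203.0 y = 29521.18
Solving the 2×2 system: x ≈ 112.0, y ≈ -85.5 km.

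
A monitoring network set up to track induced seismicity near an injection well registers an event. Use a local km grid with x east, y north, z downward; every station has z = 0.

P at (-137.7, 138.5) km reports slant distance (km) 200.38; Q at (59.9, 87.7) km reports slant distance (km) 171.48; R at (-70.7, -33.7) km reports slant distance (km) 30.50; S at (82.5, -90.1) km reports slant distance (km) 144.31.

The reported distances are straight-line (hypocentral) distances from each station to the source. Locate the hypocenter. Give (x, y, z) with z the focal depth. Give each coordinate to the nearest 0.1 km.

(-51.3, -40.9, 22.4)

Each station gives a sphere (x−x_i)² + (y−y_i)² + z² = d_i² (stations at z=0).
Subtracting the P sphere from Q and R: z² cancels, leaving linear equations in x and y:
395.2 x − 101.6 y = -16117.49
134.0 x − 344.4 y = 7212.53
Solving: x ≈ -51.298, y ≈ -40.902 km (keep extra digits for the depth step; rounded: -51.3, -40.9).
Then from the P sphere: z² = 200.38² − (x + 137.7)² − (y − 138.5)² with x = -51.298, y = -40.902, so z ≈ 22.400 ≈ 22.4 km.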